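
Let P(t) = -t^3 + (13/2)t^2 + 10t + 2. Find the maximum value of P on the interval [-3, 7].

Differentiating, P'(t) = -3t^2 + 13t + 10; which vanishes at t = -2/3 and t = 5.
Evaluating at the critical points and endpoints: P(-3) = 115/2,  P(-2/3) = -40/27,  P(5) = 179/2,  P(7) = 95/2.
Hence the absolute maximum is 179/2 at t = 5.

179/2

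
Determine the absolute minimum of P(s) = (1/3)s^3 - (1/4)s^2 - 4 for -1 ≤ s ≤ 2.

Differentiating, P'(s) = s^2 - (1/2)s; which vanishes at s = 0 and s = 1/2.
Candidates: P(-1) = -55/12,  P(0) = -4,  P(1/2) = -193/48,  P(2) = -7/3.
So the minimum is P(-1) = -55/12.

-55/12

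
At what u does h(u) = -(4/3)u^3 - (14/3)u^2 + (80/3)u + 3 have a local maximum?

Critical points: h'(u) = -4u^2 - (28/3)u + 80/3 vanishes at u = -4, 5/3.
h''(u) = -8u - 28/3. h''(-4) = 68/3 > 0 ⇒ local minimum; h''(5/3) = -68/3 < 0 ⇒ local maximum.
So the local maximum value is h(5/3) = 2293/81.

5/3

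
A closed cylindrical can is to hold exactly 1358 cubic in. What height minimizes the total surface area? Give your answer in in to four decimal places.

With radius r and height h, πr²h = 1358 so h = 1358/(πr²), and S(r) = 2πr² + 2πrh = 2πr² + 2·1358/r.
S'(r) = 4πr − 2·1358/r² = 0 ⇒ r³ = 1358/(2π), so r ≈ 6.0012 and h = 2r ≈ 12.0025.
S''(r) = 4π + 4·1358/r³ > 0, so this is the minimum; S ≈ 678.8613.

12.0025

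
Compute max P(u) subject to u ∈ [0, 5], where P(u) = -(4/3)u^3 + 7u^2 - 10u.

0

Differentiating, P'(u) = -4u^2 + 14u - 10; which vanishes at u = 1 and u = 5/2.
Compare values at every candidate in [0, 5]: P(0) = 0,  P(1) = -13/3,  P(5/2) = -25/12,  P(5) = -125/3.
Hence the absolute maximum is 0 at u = 0.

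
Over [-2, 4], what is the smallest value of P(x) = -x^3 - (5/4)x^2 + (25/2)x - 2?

-36

P'(x) = -3x^2 - (5/2)x + 25/2, whose only zero in [-2, 4] is x = 5/3.
Compare values at every candidate in [-2, 4]: P(-2) = -24; P(5/3) = 1159/108; P(4) = -36.
So the minimum is P(4) = -36.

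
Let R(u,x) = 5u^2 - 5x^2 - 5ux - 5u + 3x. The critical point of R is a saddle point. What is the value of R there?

-31/25

∂R/∂u = 10u - 5x - 5 = 0 and ∂R/∂x = -5u - 10x + 3 = 0, so (u, x) = (13/25, 1/25).
The Hessian has R_{uu} = 10, R_{xx} = -10, R_{ux} = -5, giving D = -125 < 0, so the point is a saddle point.
R(13/25, 1/25) = -31/25.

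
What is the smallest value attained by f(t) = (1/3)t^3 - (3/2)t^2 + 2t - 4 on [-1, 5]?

The derivative is t^2 - 3t + 2, which vanishes at t = 1 and t = 2.
Compare values at every candidate in [-1, 5]: f(-1) = -47/6, f(1) = -19/6, f(2) = -10/3, f(5) = 61/6.
The minimum over the interval is -47/6, attained at t = -1.

-47/6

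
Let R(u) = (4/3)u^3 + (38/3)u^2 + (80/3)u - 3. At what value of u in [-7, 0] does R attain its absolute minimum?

-7

R'(u) = 4u^2 + (76/3)u + 80/3, which vanishes at u = -5 and u = -4/3.
Candidates: R(-7) = -79/3; R(-5) = 41/3; R(-4/3) = -1555/81; R(0) = -3.
So the minimum is R(-7) = -79/3.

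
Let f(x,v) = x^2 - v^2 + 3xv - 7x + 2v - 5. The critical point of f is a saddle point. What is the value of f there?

∂f/∂x = 2x + 3v - 7 = 0 and ∂f/∂v = 3x - 2v + 2 = 0, so (x, v) = (8/13, 25/13).
The Hessian has f_{xx} = 2, f_{vv} = -2, f_{xv} = 3, giving D = -13 < 0, so the point is a saddle point.
f(8/13, 25/13) = -68/13.

-68/13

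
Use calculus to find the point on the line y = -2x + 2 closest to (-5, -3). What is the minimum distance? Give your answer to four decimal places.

Minimize D(x)^2 = (x + 5)^2 + (-2x + 5)^2.
d/dx[D^2] = 2(x + 5) + 2·(-2)·(-2x + 5) = 0 ⇒ x = 1.
Then y = 0 and the distance is √(45) ≈ 6.7082.

6.7082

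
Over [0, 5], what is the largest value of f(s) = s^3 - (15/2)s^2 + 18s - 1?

53/2

f'(s) = 3s^2 - 15s + 18, which vanishes at s = 2 and s = 3.
Compare values at every candidate in [0, 5]: f(0) = -1, f(2) = 13, f(3) = 25/2, f(5) = 53/2.
So the maximum is f(5) = 53/2.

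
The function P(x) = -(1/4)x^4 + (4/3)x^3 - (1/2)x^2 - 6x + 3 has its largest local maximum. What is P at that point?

P'(x) = -x^3 + 4x^2 - x - 6. Setting P'(x) = 0 gives x ∈ {-1, 2, 3}.
P''(x) = -3x^2 + 8x - 1. P''(-1) = -12 < 0 ⇒ local maximum; P''(2) = 3 > 0 ⇒ local minimum; P''(3) = -4 < 0 ⇒ local maximum.
So the largest local maximum value is P(-1) = 83/12.

83/12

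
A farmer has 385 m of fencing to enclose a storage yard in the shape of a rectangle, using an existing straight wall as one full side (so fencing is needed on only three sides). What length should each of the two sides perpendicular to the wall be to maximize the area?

Let the sides perpendicular to the wall have length x and the parallel side y, so 2x + y = 385 and the area is A = xy = x(385 − 2x).
A'(x) = 385 − 4x = 0 gives x = 385/4, and A''(x) = −4 < 0 confirms a maximum.
Then y = 385 − 2·385/4 = 385/2 and A = 148225/8.

385/4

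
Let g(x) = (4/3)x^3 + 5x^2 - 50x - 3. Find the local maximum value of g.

616/3

g'(x) = 4x^2 + 10x - 50. Setting g'(x) = 0 gives x ∈ {-5, 5/2}.
g''(x) = 8x + 10. g''(-5) = -30 < 0 ⇒ local maximum; g''(5/2) = 30 > 0 ⇒ local minimum.
The local maximum is g(-5) = 616/3.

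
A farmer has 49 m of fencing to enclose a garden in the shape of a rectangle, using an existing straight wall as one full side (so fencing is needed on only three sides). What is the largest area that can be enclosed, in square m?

Let the sides perpendicular to the wall have length x and the parallel side y, so 2x + y = 49 and the area is A = xy = x(49 − 2x).
A'(x) = 49 − 4x = 0 gives x = 49/4, and A''(x) = −4 < 0 confirms a maximum.
Then y = 49 − 2·49/4 = 49/2 and A = 2401/8.

2401/8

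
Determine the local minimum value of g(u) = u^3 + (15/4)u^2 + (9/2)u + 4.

9/4

g'(u) = 3u^2 + (15/2)u + 9/2. Setting g'(u) = 0 gives u ∈ {-3/2, -1}.
Second-derivative test with g''(u) = 6u + 15/2: g''(-3/2) = -3/2 < 0 ⇒ local maximum; g''(-1) = 3/2 > 0 ⇒ local minimum.
The local minimum is g(-1) = 9/4.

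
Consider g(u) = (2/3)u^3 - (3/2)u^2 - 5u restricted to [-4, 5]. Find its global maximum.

125/6

The derivative is 2u^2 - 3u - 5, which vanishes at u = -1 and u = 5/2.
Evaluating at the critical points and endpoints: g(-4) = -140/3; g(-1) = 17/6; g(5/2) = -275/24; g(5) = 125/6.
The maximum over the interval is 125/6, attained at u = 5.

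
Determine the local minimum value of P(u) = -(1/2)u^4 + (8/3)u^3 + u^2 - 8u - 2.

P'(u) = -2u^3 + 8u^2 + 2u - 8 = 0 at u = -1, 1, 4.
P''(u) = -6u^2 + 16u + 2. P''(-1) = -20 < 0 ⇒ local maximum; P''(1) = 12 > 0 ⇒ local minimum; P''(4) = -30 < 0 ⇒ local maximum.
Thus P has its local minimum at u = 1, with value -41/6.

-41/6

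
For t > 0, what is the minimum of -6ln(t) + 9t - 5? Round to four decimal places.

R'(t) = -6/t + 9 = 0 gives t = 2/3.
R''(t) = 6/t², which is positive for t > 0, so this is a local minimum.
R(2/3) = -6·ln(2/3) + 6 - 5 ≈ 3.4328.

3.4328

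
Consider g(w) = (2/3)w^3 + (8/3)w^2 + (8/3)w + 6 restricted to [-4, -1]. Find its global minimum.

Differentiating, g'(w) = 2w^2 + (16/3)w + 8/3; whose only zero in [-4, -1] is w = -2.
Compare values at every candidate in [-4, -1]: g(-4) = -14/3,  g(-2) = 6,  g(-1) = 16/3.
Hence the absolute minimum is -14/3 at w = -4.

-14/3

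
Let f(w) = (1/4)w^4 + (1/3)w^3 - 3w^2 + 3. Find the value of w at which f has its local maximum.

0

f'(w) = w^3 + w^2 - 6w. Setting f'(w) = 0 gives w ∈ {-3, 0, 2}.
Second-derivative test with f''(w) = 3w^2 + 2w - 6: f''(-3) = 15 > 0 ⇒ local minimum; f''(0) = -6 < 0 ⇒ local maximum; f''(2) = 10 > 0 ⇒ local minimum.
Thus f has its local maximum at w = 0, with value 3.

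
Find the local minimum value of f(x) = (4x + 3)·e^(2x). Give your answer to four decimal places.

Differentiating with the product rule gives f'(x) = (8x + 10)·e^(2x). Since e^(2x) > 0, the only critical point is x = -5/4.
f''(-5/4) has the same sign as 8 > 0, so this is a local minimum.
f(-5/4) = (-2)·e^(-5/2) ≈ -0.1642.

-0.1642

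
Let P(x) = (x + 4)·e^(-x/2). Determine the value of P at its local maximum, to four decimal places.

5.4366

Differentiating with the product rule gives P'(x) = (-(1/2)x - 1)·e^(-x/2). Since e^(-x/2) > 0, the only critical point is x = -2.
P''(-2) has the same sign as -1/2 < 0, so this is a local maximum.
P(-2) = (2)·e^(1) ≈ 5.4366.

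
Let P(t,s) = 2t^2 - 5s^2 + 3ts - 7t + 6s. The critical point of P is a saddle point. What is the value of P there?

-47/49

∂P/∂t = 4t + 3s - 7 = 0 and ∂P/∂s = 3t - 10s + 6 = 0, so (t, s) = (52/49, 45/49).
The Hessian has P_{tt} = 4, P_{ss} = -10, P_{ts} = 3, giving D = -49 < 0, so the point is a saddle point.
P(52/49, 45/49) = -47/49.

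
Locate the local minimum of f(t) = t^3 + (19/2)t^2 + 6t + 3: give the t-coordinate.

-1/3

f'(t) = 3t^2 + 19t + 6. Setting f'(t) = 0 gives t ∈ {-6, -1/3}.
Second-derivative test with f''(t) = 6t + 19: f''(-6) = -17 < 0 ⇒ local maximum; f''(-1/3) = 17 > 0 ⇒ local minimum.
Thus f has its local minimum at t = -1/3, with value 109/54.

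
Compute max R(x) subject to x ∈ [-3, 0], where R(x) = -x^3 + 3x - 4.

14

Differentiating, R'(x) = -3x^2 + 3; whose only zero in [-3, 0] is x = -1.
Evaluating at the critical points and endpoints: R(-3) = 14; R(-1) = -6; R(0) = -4.
So the maximum is R(-3) = 14.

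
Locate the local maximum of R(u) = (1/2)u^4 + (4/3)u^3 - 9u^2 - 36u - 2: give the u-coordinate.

R'(u) = 2u^3 + 4u^2 - 18u - 36 = 0 at u = -3, -2, 3.
R''(u) = 6u^2 + 8u - 18. R''(-3) = 12 > 0 ⇒ local minimum; R''(-2) = -10 < 0 ⇒ local maximum; R''(3) = 60 > 0 ⇒ local minimum.
Thus R has its local maximum at u = -2, with value 94/3.

-2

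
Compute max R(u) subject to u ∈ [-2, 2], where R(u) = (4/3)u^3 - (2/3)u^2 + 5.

The derivative is 4u^2 - (4/3)u, which vanishes at u = 0 and u = 1/3.
Compare values at every candidate in [-2, 2]: R(-2) = -25/3,  R(0) = 5,  R(1/3) = 403/81,  R(2) = 13.
The maximum over the interval is 13, attained at u = 2.

13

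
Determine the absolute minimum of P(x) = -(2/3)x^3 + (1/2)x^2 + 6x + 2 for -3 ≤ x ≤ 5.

The derivative is -2x^2 + x + 6, which vanishes at x = -3/2 and x = 2.
Candidates: P(-3) = 13/2, P(-3/2) = -29/8, P(2) = 32/3, P(5) = -233/6.
Hence the absolute minimum is -233/6 at x = 5.

-233/6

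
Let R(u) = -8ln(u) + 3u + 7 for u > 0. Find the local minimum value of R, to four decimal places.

R'(u) = -8/u + 3 = 0 gives u = 8/3.
R''(u) = 8/u², which is positive for u > 0, so this is a local minimum.
R(8/3) = -8·ln(8/3) + 8 + 7 ≈ 7.1534.

7.1534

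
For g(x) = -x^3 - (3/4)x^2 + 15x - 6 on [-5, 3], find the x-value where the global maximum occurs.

The derivative is -3x^2 - (3/2)x + 15, which vanishes at x = -5/2 and x = 2.
Candidates: g(-5) = 101/4, g(-5/2) = -521/16, g(2) = 13, g(3) = 21/4.
So the maximum is g(-5) = 101/4.

-5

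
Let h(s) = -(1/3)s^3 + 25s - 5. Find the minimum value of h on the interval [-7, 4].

-265/3

h'(s) = -s^2 + 25, whose only zero in [-7, 4] is s = -5.
Evaluating at the critical points and endpoints: h(-7) = -197/3,  h(-5) = -265/3,  h(4) = 221/3.
Hence the absolute minimum is -265/3 at s = -5.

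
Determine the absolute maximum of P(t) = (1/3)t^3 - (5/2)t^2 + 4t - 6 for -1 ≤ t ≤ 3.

-25/6

P'(t) = t^2 - 5t + 4, whose only zero in [-1, 3] is t = 1.
Evaluating at the critical points and endpoints: P(-1) = -77/6,  P(1) = -25/6,  P(3) = -15/2.
The maximum over the interval is -25/6, attained at t = 1.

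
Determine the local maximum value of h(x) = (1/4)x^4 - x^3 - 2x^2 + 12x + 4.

h'(x) = x^3 - 3x^2 - 4x + 12. Setting h'(x) = 0 gives x ∈ {-2, 2, 3}.
Second-derivative test with h''(x) = 3x^2 - 6x - 4: h''(-2) = 20 > 0 ⇒ local minimum; h''(2) = -4 < 0 ⇒ local maximum; h''(3) = 5 > 0 ⇒ local minimum.
Thus h has its local maximum at x = 2, with value 16.

16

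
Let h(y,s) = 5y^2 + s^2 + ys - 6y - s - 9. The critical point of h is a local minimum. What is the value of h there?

∂h/∂y = 10y + s - 6 = 0 and ∂h/∂s = y + 2s - 1 = 0, so (y, s) = (11/19, 4/19).
The Hessian has h_{yy} = 10, h_{ss} = 2, h_{ys} = 1, giving D = 19 > 0 with h_{yy} > 0, so the point is a local minimum.
h(11/19, 4/19) = -206/19.

-206/19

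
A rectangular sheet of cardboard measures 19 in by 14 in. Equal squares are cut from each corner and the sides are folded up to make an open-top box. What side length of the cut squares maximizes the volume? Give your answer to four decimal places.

2.6569

With cut size x, the volume is V(x) = x(19 − 2x)(14 − 2x) for 0 < x < 7.
V'(x) = 12x^2 − 132x + 266. Setting V'(x) = 0 gives x ≈ 2.6569 (the root in (0, 7)).
V''(x) = 24x − 132 is negative there, so this is the maximum; V ≈ 315.8551.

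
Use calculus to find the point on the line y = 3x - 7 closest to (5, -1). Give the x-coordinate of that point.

Minimize D(x)^2 = (x - 5)^2 + (3x - 6)^2.
d/dx[D^2] = 2(x - 5) + 2·3·(3x - 6) = 0 ⇒ x = 23/10.
Then y = -1/10 and the distance is √(81/10) ≈ 2.8460.

23/10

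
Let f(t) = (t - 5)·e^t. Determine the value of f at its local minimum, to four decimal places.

-54.5982

By the product rule, f'(t) = (t - 4)·e^t. Since e^t > 0, the only critical point is t = 4.
f''(4) has the same sign as 1 > 0, so this is a local minimum.
f(4) = (-1)·e^(4) ≈ -54.5982.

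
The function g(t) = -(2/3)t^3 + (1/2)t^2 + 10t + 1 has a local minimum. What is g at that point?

Critical points: g'(t) = -2t^2 + t + 10 vanishes at t = -2, 5/2.
Second-derivative test with g''(t) = -4t + 1: g''(-2) = 9 > 0 ⇒ local minimum; g''(5/2) = -9 < 0 ⇒ local maximum.
Thus g has its local minimum at t = -2, with value -35/3.

-35/3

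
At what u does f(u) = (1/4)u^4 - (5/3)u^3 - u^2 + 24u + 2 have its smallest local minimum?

-2

f'(u) = u^3 - 5u^2 - 2u + 24 = 0 at u = -2, 3, 4.
Since f''(u) = 3u^2 - 10u - 2, we get f''(-2) = 30 > 0 ⇒ local minimum; f''(3) = -5 < 0 ⇒ local maximum; f''(4) = 6 > 0 ⇒ local minimum.
Thus f has its smallest local minimum at u = -2, with value -98/3.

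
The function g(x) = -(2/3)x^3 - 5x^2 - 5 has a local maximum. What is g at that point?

g'(x) = -2x^2 - 10x. Setting g'(x) = 0 gives x ∈ {-5, 0}.
Second-derivative test with g''(x) = -4x - 10: g''(-5) = 10 > 0 ⇒ local minimum; g''(0) = -10 < 0 ⇒ local maximum.
So the local maximum value is g(0) = -5.

-5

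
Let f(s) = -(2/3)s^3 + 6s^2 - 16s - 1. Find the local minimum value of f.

f'(s) = -2s^2 + 12s - 16. Setting f'(s) = 0 gives s ∈ {2, 4}.
Second-derivative test with f''(s) = -4s + 12: f''(2) = 4 > 0 ⇒ local minimum; f''(4) = -4 < 0 ⇒ local maximum.
Thus f has its local minimum at s = 2, with value -43/3.

-43/3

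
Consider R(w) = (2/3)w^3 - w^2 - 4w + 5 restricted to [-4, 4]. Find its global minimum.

The derivative is 2w^2 - 2w - 4, which vanishes at w = -1 and w = 2.
Evaluating at the critical points and endpoints: R(-4) = -113/3,  R(-1) = 22/3,  R(2) = -5/3,  R(4) = 47/3.
So the minimum is R(-4) = -113/3.

-113/3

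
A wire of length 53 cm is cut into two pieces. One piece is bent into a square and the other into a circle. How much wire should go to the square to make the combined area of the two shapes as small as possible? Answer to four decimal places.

29.6853

Let x be the length used for the square. Square side x/4; circle radius (53−x)/(2π).
A(x) = (x/4)² + π·((53−x)/(2π))² = x²/16 + (53−x)²/(4π) for 0 ≤ x ≤ 53. A'(x) = x/8 − (53−x)/(2π) = 0 gives x = 4·53/(π+4) ≈ 29.6853.
A'' = 1/8 + 1/(2π) > 0, so this gives the minimum combined area; x ≈ 29.6853 cm to the square.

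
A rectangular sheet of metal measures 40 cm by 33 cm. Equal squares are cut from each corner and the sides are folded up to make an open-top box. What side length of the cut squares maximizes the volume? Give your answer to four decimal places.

6.0000

With cut size x, the volume is V(x) = x(40 − 2x)(33 − 2x) for 0 < x < 16.5.
V'(x) = 12x^2 − 292x + 1320. Setting V'(x) = 0 gives x ≈ 6.0000 (the root in (0, 16.5)).
V''(x) = 24x − 292 is negative there, so this is the maximum; V ≈ 3528.0000.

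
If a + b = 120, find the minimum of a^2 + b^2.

With a + b = 120, a^2 + b^2 = a^2 + (120 − a)^2.
The derivative 2a − 2(120 − a) = 4a − 240 vanishes at a = 60; second derivative 4 > 0, a minimum.
The minimum is 2·(60)^2 = 7200.

7200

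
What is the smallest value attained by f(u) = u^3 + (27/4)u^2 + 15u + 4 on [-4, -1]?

-12

Differentiating, f'(u) = 3u^2 + (27/2)u + 15; which vanishes at u = -5/2 and u = -2.
Compare values at every candidate in [-4, -1]: f(-4) = -12,  f(-5/2) = -111/16,  f(-2) = -7,  f(-1) = -21/4.
The minimum over the interval is -12, attained at u = -4.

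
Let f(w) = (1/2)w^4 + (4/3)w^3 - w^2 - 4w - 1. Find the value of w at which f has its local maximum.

Critical points: f'(w) = 2w^3 + 4w^2 - 2w - 4 vanishes at w = -2, -1, 1.
Since f''(w) = 6w^2 + 8w - 2, we get f''(-2) = 6 > 0 ⇒ local minimum; f''(-1) = -4 < 0 ⇒ local maximum; f''(1) = 12 > 0 ⇒ local minimum.
Thus f has its local maximum at w = -1, with value 7/6.

-1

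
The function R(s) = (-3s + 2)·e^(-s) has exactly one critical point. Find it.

R'(s) = (-3)·e^(-s) + (-3s + 2)·(-1)·e^(-s) = (3s - 5)·e^(-s). Since e^(-s) > 0, the only critical point is s = 5/3.
R''(5/3) has the same sign as 3 > 0, so this is a local minimum.
R(5/3) = (-3)·e^(-5/3) ≈ -0.5666.

5/3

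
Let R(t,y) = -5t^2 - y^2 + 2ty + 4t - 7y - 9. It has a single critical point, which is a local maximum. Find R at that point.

∂R/∂t = -10t + 2y + 4 = 0 and ∂R/∂y = 2t - 2y - 7 = 0, so (t, y) = (-3/8, -31/8).
The Hessian has R_{tt} = -10, R_{yy} = -2, R_{ty} = 2, giving D = 16 > 0 with R_{tt} < 0, so the point is a local maximum.
R(-3/8, -31/8) = 61/16.

61/16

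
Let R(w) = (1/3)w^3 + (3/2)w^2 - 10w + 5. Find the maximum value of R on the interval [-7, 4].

305/6

Differentiating, R'(w) = w^2 + 3w - 10; which vanishes at w = -5 and w = 2.
Evaluating at the critical points and endpoints: R(-7) = 205/6,  R(-5) = 305/6,  R(2) = -19/3,  R(4) = 31/3.
So the maximum is R(-5) = 305/6.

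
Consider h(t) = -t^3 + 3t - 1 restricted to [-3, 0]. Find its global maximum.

The derivative is -3t^2 + 3, whose only zero in [-3, 0] is t = -1.
Evaluating at the critical points and endpoints: h(-3) = 17, h(-1) = -3, h(0) = -1.
So the maximum is h(-3) = 17.

17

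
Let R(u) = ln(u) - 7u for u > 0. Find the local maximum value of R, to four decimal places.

-2.9459

R'(u) = 1/u − 7 = 0 gives u = 1/7.
R''(u) = -1/u², which is negative for u > 0, so this is a local maximum.
R(1/7) = 1·ln(1/7) - 1 ≈ -2.9459.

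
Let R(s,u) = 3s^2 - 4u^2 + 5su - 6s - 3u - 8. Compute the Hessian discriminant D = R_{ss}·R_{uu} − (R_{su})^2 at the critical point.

-73

∂R/∂s = 6s + 5u - 6 = 0 and ∂R/∂u = 5s - 8u - 3 = 0, so (s, u) = (63/73, 12/73).
The Hessian has R_{ss} = 6, R_{uu} = -8, R_{su} = 5, giving D = -73 < 0, so the point is a saddle point.
D = (6)·(-8) − (5)^2 = -73.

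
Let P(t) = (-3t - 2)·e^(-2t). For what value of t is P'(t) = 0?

-1/6

P'(t) = (-3)·e^(-2t) + (-3t - 2)·(-2)·e^(-2t) = (6t + 1)·e^(-2t). Since e^(-2t) > 0, the only critical point is t = -1/6.
P''(-1/6) has the same sign as 6 > 0, so this is a local minimum.
P(-1/6) = (-3/2)·e^(1/3) ≈ -2.0934.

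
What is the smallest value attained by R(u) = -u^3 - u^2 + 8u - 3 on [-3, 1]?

The derivative is -3u^2 - 2u + 8, whose only zero in [-3, 1] is u = -2.
Compare values at every candidate in [-3, 1]: R(-3) = -9, R(-2) = -15, R(1) = 3.
The minimum over the interval is -15, attained at u = -2.

-15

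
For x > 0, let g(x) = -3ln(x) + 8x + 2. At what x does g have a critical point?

3/8

g'(x) = -3/x + 8 = 0 gives x = 3/8.
g''(x) = 3/x², which is positive for x > 0, so this is a local minimum.
g(3/8) = -3·ln(3/8) + 3 + 2 ≈ 7.9425.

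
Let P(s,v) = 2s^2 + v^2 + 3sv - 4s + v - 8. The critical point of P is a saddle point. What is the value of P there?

22

∂P/∂s = 4s + 3v - 4 = 0 and ∂P/∂v = 3s + 2v + 1 = 0, so (s, v) = (-11, 16).
The Hessian has P_{ss} = 4, P_{vv} = 2, P_{sv} = 3, giving D = -1 < 0, so the point is a saddle point.
P(-11, 16) = 22.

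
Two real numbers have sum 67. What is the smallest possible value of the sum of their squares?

4489/2

With a + b = 67, a^2 + b^2 = a^2 + (67 − a)^2.
The derivative 2a − 2(67 − a) = 4a − 134 vanishes at a = 67/2; second derivative 4 > 0, a minimum.
The minimum is 2·(67/2)^2 = 4489/2.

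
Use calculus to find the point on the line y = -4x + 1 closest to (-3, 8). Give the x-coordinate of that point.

Minimize D(x)^2 = (x + 3)^2 + (-4x - 7)^2.
d/dx[D^2] = 2(x + 3) + 2·(-4)·(-4x - 7) = 0 ⇒ x = -31/17.
Then y = 141/17 and the distance is √(25/17) ≈ 1.2127.

-31/17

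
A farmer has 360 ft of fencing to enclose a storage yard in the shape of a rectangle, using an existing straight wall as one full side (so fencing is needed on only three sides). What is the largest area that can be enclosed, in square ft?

16200

Let the sides perpendicular to the wall have length x and the parallel side y, so 2x + y = 360 and the area is A = xy = x(360 − 2x).
A'(x) = 360 − 4x = 0 gives x = 90, and A''(x) = −4 < 0 confirms a maximum.
Then y = 360 − 2·90 = 180 and A = 16200.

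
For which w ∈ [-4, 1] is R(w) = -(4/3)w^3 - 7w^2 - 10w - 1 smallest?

1

The derivative is -4w^2 - 14w - 10, which vanishes at w = -5/2 and w = -1.
Evaluating at the critical points and endpoints: R(-4) = 37/3, R(-5/2) = 13/12, R(-1) = 10/3, R(1) = -58/3.
So the minimum is R(1) = -58/3.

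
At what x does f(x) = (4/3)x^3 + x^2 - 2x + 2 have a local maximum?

-1

f'(x) = 4x^2 + 2x - 2 = 0 at x = -1, 1/2.
Second-derivative test with f''(x) = 8x + 2: f''(-1) = -6 < 0 ⇒ local maximum; f''(1/2) = 6 > 0 ⇒ local minimum.
The local maximum is f(-1) = 11/3.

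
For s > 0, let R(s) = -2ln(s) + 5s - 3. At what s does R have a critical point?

R'(s) = -2/s + 5 = 0 gives s = 2/5.
R''(s) = 2/s², which is positive for s > 0, so this is a local minimum.
R(2/5) = -2·ln(2/5) + 2 - 3 ≈ 0.8326.

2/5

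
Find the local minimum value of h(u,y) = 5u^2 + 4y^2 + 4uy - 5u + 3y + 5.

115/64

∂h/∂u = 10u + 4y - 5 = 0 and ∂h/∂y = 4u + 8y + 3 = 0, so (u, y) = (13/16, -25/32).
The Hessian has h_{uu} = 10, h_{yy} = 8, h_{uy} = 4, giving D = 64 > 0 with h_{uu} > 0, so the point is a local minimum.
h(13/16, -25/32) = 115/64.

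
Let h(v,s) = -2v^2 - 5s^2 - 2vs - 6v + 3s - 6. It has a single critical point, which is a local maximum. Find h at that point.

∂h/∂v = -4v - 2s - 6 = 0 and ∂h/∂s = -2v - 10s + 3 = 0, so (v, s) = (-11/6, 2/3).
The Hessian has h_{vv} = -4, h_{ss} = -10, h_{vs} = -2, giving D = 36 > 0 with h_{vv} < 0, so the point is a local maximum.
h(-11/6, 2/3) = 1/2.

1/2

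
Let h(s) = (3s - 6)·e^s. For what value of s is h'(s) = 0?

1

By the product rule, h'(s) = (3s - 3)·e^s. Since e^s > 0, the only critical point is s = 1.
h''(1) has the same sign as 3 > 0, so this is a local minimum.
h(1) = (-3)·e^(1) ≈ -8.1548.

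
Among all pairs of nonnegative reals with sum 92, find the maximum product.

With x + y = 92, the product is P(x) = x(92 − x).
P'(x) = 92 − 2x = 0 gives x = 46; P'' = −2 < 0, so this is the maximum.
P = 46·46 = 2116.

2116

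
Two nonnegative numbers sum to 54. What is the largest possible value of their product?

With x + y = 54, the product is P(x) = x(54 − x).
P'(x) = 54 − 2x = 0 gives x = 27; P'' = −2 < 0, so this is the maximum.
P = 27·27 = 729.

729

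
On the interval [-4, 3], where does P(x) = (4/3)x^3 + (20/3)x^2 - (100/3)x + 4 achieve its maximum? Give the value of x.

The derivative is 4x^2 + (40/3)x - 100/3, whose only zero in [-4, 3] is x = 5/3.
Candidates: P(-4) = 476/3,  P(5/3) = -2176/81,  P(3) = 0.
Hence the absolute maximum is 476/3 at x = -4.

-4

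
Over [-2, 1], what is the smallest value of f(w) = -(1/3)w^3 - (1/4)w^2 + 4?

Differentiating, f'(w) = -w^2 - (1/2)w; which vanishes at w = -1/2 and w = 0.
Candidates: f(-2) = 17/3; f(-1/2) = 191/48; f(0) = 4; f(1) = 41/12.
Hence the absolute minimum is 41/12 at w = 1.

41/12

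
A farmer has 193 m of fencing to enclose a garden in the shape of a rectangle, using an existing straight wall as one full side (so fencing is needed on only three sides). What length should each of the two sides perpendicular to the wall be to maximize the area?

193/4

Let the sides perpendicular to the wall have length x and the parallel side y, so 2x + y = 193 and the area is A = xy = x(193 − 2x).
A'(x) = 193 − 4x = 0 gives x = 193/4, and A''(x) = −4 < 0 confirms a maximum.
Then y = 193 − 2·193/4 = 193/2 and A = 37249/8.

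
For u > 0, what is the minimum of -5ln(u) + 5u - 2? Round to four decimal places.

g'(u) = -5/u + 5 = 0 gives u = 1.
g''(u) = 5/u², which is positive for u > 0, so this is a local minimum.
g(1) = -5·ln(1) + 5 - 2 ≈ 3.0000.

3.0000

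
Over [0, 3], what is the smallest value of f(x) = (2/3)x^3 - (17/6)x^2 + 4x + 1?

f'(x) = 2x^2 - (17/3)x + 4, which vanishes at x = 4/3 and x = 3/2.
Candidates: f(0) = 1,  f(4/3) = 233/81,  f(3/2) = 23/8,  f(3) = 11/2.
So the minimum is f(0) = 1.

1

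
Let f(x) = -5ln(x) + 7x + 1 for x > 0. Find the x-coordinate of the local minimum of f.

5/7

f'(x) = -5/x + 7 = 0 gives x = 5/7.
f''(x) = 5/x², which is positive for x > 0, so this is a local minimum.
f(5/7) = -5·ln(5/7) + 5 + 1 ≈ 7.6824.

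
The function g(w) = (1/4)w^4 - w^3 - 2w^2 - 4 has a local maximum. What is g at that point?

g'(w) = w^3 - 3w^2 - 4w = 0 at w = -1, 0, 4.
Second-derivative test with g''(w) = 3w^2 - 6w - 4: g''(-1) = 5 > 0 ⇒ local minimum; g''(0) = -4 < 0 ⇒ local maximum; g''(4) = 20 > 0 ⇒ local minimum.
The local maximum is g(0) = -4.

-4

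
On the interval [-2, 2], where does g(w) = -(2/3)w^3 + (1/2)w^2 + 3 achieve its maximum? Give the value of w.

-2

g'(w) = -2w^2 + w, which vanishes at w = 0 and w = 1/2.
Candidates: g(-2) = 31/3; g(0) = 3; g(1/2) = 73/24; g(2) = -1/3.
The maximum over the interval is 31/3, attained at w = -2.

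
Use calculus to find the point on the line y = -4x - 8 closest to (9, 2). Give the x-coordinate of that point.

Minimize D(x)^2 = (x - 9)^2 + (-4x - 10)^2.
d/dx[D^2] = 2(x - 9) + 2·(-4)·(-4x - 10) = 0 ⇒ x = -31/17.
Then y = -12/17 and the distance is √(2116/17) ≈ 11.1566.

-31/17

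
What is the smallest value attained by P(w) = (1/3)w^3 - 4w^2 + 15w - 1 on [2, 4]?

Differentiating, P'(w) = w^2 - 8w + 15; whose only zero in [2, 4] is w = 3.
Evaluating at the critical points and endpoints: P(2) = 47/3, P(3) = 17, P(4) = 49/3.
So the minimum is P(2) = 47/3.

47/3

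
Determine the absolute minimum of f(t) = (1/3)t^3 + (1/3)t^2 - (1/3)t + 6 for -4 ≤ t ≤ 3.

-26/3

The derivative is t^2 + (2/3)t - 1/3, which vanishes at t = -1 and t = 1/3.
Evaluating at the critical points and endpoints: f(-4) = -26/3; f(-1) = 19/3; f(1/3) = 481/81; f(3) = 17.
Hence the absolute minimum is -26/3 at t = -4.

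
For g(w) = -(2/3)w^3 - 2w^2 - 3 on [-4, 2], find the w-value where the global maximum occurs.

The derivative is -2w^2 - 4w, which vanishes at w = -2 and w = 0.
Candidates: g(-4) = 23/3,  g(-2) = -17/3,  g(0) = -3,  g(2) = -49/3.
Hence the absolute maximum is 23/3 at w = -4.

-4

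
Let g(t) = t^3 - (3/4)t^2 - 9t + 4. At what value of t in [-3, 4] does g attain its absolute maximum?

4

Differentiating, g'(t) = 3t^2 - (3/2)t - 9; which vanishes at t = -3/2 and t = 2.
Compare values at every candidate in [-3, 4]: g(-3) = -11/4; g(-3/2) = 199/16; g(2) = -9; g(4) = 20.
The maximum over the interval is 20, attained at t = 4.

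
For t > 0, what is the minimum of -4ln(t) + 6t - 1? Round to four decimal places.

4.6219

g'(t) = -4/t + 6 = 0 gives t = 2/3.
g''(t) = 4/t², which is positive for t > 0, so this is a local minimum.
g(2/3) = -4·ln(2/3) + 4 - 1 ≈ 4.6219.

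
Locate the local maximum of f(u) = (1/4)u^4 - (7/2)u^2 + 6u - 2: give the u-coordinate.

1

Critical points: f'(u) = u^3 - 7u + 6 vanishes at u = -3, 1, 2.
f''(u) = 3u^2 - 7. f''(-3) = 20 > 0 ⇒ local minimum; f''(1) = -4 < 0 ⇒ local maximum; f''(2) = 5 > 0 ⇒ local minimum.
So the local maximum value is f(1) = 3/4.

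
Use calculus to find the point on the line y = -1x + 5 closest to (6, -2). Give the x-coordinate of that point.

Minimize D(x)^2 = (x - 6)^2 + (-x + 7)^2.
d/dx[D^2] = 2(x - 6) + 2·(-1)·(-x + 7) = 0 ⇒ x = 13/2.
Then y = -3/2 and the distance is √(1/2) ≈ 0.7071.

13/2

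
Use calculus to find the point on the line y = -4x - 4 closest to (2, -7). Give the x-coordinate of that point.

14/17

Minimize D(x)^2 = (x - 2)^2 + (-4x + 3)^2.
d/dx[D^2] = 2(x - 2) + 2·(-4)·(-4x + 3) = 0 ⇒ x = 14/17.
Then y = -124/17 and the distance is √(25/17) ≈ 1.2127.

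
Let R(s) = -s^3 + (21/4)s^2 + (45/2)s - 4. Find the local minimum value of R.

-361/16

R'(s) = -3s^2 + (21/2)s + 45/2 = 0 at s = -3/2, 5.
Since R''(s) = -6s + 21/2, we get R''(-3/2) = 39/2 > 0 ⇒ local minimum; R''(5) = -39/2 < 0 ⇒ local maximum.
The local minimum is R(-3/2) = -361/16.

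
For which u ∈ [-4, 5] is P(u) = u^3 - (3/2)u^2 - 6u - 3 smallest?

-4

Differentiating, P'(u) = 3u^2 - 3u - 6; which vanishes at u = -1 and u = 2.
Compare values at every candidate in [-4, 5]: P(-4) = -67, P(-1) = 1/2, P(2) = -13, P(5) = 109/2.
The minimum over the interval is -67, attained at u = -4.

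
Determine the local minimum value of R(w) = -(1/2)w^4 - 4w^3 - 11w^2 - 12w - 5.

-1

Critical points: R'(w) = -2w^3 - 12w^2 - 22w - 12 vanishes at w = -3, -2, -1.
R''(w) = -6w^2 - 24w - 22. R''(-3) = -4 < 0 ⇒ local maximum; R''(-2) = 2 > 0 ⇒ local minimum; R''(-1) = -4 < 0 ⇒ local maximum.
So the local minimum value is R(-2) = -1.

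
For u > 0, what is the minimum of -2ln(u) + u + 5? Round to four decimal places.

5.6137

R'(u) = -2/u + 1 = 0 gives u = 2.
R''(u) = 2/u², which is positive for u > 0, so this is a local minimum.
R(2) = -2·ln(2) + 2 + 5 ≈ 5.6137.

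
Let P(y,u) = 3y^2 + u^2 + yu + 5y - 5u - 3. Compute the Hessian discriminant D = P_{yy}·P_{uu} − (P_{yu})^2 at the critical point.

∂P/∂y = 6y + u + 5 = 0 and ∂P/∂u = y + 2u - 5 = 0, so (y, u) = (-15/11, 35/11).
The Hessian has P_{yy} = 6, P_{uu} = 2, P_{yu} = 1, giving D = 11 > 0 with P_{yy} > 0, so the point is a local minimum.
D = (6)·(2) − (1)^2 = 11.

11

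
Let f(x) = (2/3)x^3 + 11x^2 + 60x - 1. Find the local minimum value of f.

-328/3

Critical points: f'(x) = 2x^2 + 22x + 60 vanishes at x = -6, -5.
f''(x) = 4x + 22. f''(-6) = -2 < 0 ⇒ local maximum; f''(-5) = 2 > 0 ⇒ local minimum.
So the local minimum value is f(-5) = -328/3.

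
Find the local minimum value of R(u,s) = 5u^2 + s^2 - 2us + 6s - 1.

∂R/∂u = 10u - 2s = 0 and ∂R/∂s = -2u + 2s + 6 = 0, so (u, s) = (-3/4, -15/4).
The Hessian has R_{uu} = 10, R_{ss} = 2, R_{us} = -2, giving D = 16 > 0 with R_{uu} > 0, so the point is a local minimum.
R(-3/4, -15/4) = -49/4.

-49/4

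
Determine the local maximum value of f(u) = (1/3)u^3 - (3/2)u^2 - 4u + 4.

Critical points: f'(u) = u^2 - 3u - 4 vanishes at u = -1, 4.
Since f''(u) = 2u - 3, we get f''(-1) = -5 < 0 ⇒ local maximum; f''(4) = 5 > 0 ⇒ local minimum.
Thus f has its local maximum at u = -1, with value 37/6.

37/6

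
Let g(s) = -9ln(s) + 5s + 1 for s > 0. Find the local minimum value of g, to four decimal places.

g'(s) = -9/s + 5 = 0 gives s = 9/5.
g''(s) = 9/s², which is positive for s > 0, so this is a local minimum.
g(9/5) = -9·ln(9/5) + 9 + 1 ≈ 4.7099.

4.7099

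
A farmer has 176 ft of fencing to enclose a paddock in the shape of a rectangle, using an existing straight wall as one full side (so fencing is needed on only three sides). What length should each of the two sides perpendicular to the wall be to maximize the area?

44

Let the sides perpendicular to the wall have length x and the parallel side y, so 2x + y = 176 and the area is A = xy = x(176 − 2x).
A'(x) = 176 − 4x = 0 gives x = 44, and A''(x) = −4 < 0 confirms a maximum.
Then y = 176 − 2·44 = 88 and A = 3872.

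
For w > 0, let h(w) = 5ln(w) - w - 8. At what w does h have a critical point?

h'(w) = 5/w − 1 = 0 gives w = 5.
h''(w) = -5/w², which is negative for w > 0, so this is a local maximum.
h(5) = 5·ln(5) - 5 - 8 ≈ -4.9528.

5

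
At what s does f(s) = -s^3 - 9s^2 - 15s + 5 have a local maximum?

f'(s) = -3s^2 - 18s - 15 = 0 at s = -5, -1.
f''(s) = -6s - 18. f''(-5) = 12 > 0 ⇒ local minimum; f''(-1) = -12 < 0 ⇒ local maximum.
The local maximum is f(-1) = 12.

-1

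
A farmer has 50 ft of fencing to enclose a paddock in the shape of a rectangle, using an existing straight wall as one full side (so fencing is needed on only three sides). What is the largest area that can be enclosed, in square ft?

625/2

Let the sides perpendicular to the wall have length x and the parallel side y, so 2x + y = 50 and the area is A = xy = x(50 − 2x).
A'(x) = 50 − 4x = 0 gives x = 25/2, and A''(x) = −4 < 0 confirms a maximum.
Then y = 50 − 2·25/2 = 25 and A = 625/2.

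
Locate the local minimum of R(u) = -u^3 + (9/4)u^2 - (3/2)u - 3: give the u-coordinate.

1/2

R'(u) = -3u^2 + (9/2)u - 3/2 = 0 at u = 1/2, 1.
Second-derivative test with R''(u) = -6u + 9/2: R''(1/2) = 3/2 > 0 ⇒ local minimum; R''(1) = -3/2 < 0 ⇒ local maximum.
So the local minimum value is R(1/2) = -53/16.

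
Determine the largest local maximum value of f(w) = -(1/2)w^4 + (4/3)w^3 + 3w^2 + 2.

49/2

Critical points: f'(w) = -2w^3 + 4w^2 + 6w vanishes at w = -1, 0, 3.
f''(w) = -6w^2 + 8w + 6. f''(-1) = -8 < 0 ⇒ local maximum; f''(0) = 6 > 0 ⇒ local minimum; f''(3) = -24 < 0 ⇒ local maximum.
So the largest local maximum value is f(3) = 49/2.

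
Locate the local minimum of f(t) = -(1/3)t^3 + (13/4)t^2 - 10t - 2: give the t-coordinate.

5/2

f'(t) = -t^2 + (13/2)t - 10 = 0 at t = 5/2, 4.
Second-derivative test with f''(t) = -2t + 13/2: f''(5/2) = 3/2 > 0 ⇒ local minimum; f''(4) = -3/2 < 0 ⇒ local maximum.
The local minimum is f(5/2) = -571/48.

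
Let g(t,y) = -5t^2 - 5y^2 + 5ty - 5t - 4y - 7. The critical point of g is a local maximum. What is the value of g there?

∂g/∂t = -10t + 5y - 5 = 0 and ∂g/∂y = 5t - 10y - 4 = 0, so (t, y) = (-14/15, -13/15).
The Hessian has g_{tt} = -10, g_{yy} = -10, g_{ty} = 5, giving D = 75 > 0 with g_{tt} < 0, so the point is a local maximum.
g(-14/15, -13/15) = -44/15.

-44/15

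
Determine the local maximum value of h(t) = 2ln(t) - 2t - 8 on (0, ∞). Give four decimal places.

-10.0000

h'(t) = 2/t − 2 = 0 gives t = 1.
h''(t) = -2/t², which is negative for t > 0, so this is a local maximum.
h(1) = 2·ln(1) - 2 - 8 ≈ -10.0000.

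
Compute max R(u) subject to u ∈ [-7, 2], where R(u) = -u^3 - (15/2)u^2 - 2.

Differentiating, R'(u) = -3u^2 - 15u; which vanishes at u = -5 and u = 0.
Compare values at every candidate in [-7, 2]: R(-7) = -53/2; R(-5) = -129/2; R(0) = -2; R(2) = -40.
Hence the absolute maximum is -2 at u = 0.

-2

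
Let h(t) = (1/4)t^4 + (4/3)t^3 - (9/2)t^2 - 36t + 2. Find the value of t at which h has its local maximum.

-3

h'(t) = t^3 + 4t^2 - 9t - 36. Setting h'(t) = 0 gives t ∈ {-4, -3, 3}.
Since h''(t) = 3t^2 + 8t - 9, we get h''(-4) = 7 > 0 ⇒ local minimum; h''(-3) = -6 < 0 ⇒ local maximum; h''(3) = 42 > 0 ⇒ local minimum.
The local maximum is h(-3) = 215/4.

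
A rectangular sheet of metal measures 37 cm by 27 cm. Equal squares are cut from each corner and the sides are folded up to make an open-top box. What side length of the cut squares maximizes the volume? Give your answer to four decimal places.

With cut size x, the volume is V(x) = x(37 − 2x)(27 − 2x) for 0 < x < 13.5.
V'(x) = 12x^2 − 256x + 999. Setting V'(x) = 0 gives x ≈ 5.1415 (the root in (0, 13.5)).
V''(x) = 24x − 256 is negative there, so this is the maximum; V ≈ 2296.3383.

5.1415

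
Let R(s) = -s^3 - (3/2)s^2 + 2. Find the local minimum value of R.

Critical points: R'(s) = -3s^2 - 3s vanishes at s = -1, 0.
R''(s) = -6s - 3. R''(-1) = 3 > 0 ⇒ local minimum; R''(0) = -3 < 0 ⇒ local maximum.
So the local minimum value is R(-1) = 3/2.

3/2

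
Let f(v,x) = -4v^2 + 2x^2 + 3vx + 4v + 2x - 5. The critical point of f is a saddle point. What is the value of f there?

-213/41

∂f/∂v = -8v + 3x + 4 = 0 and ∂f/∂x = 3v + 4x + 2 = 0, so (v, x) = (10/41, -28/41).
The Hessian has f_{vv} = -8, f_{xx} = 4, f_{vx} = 3, giving D = -41 < 0, so the point is a saddle point.
f(10/41, -28/41) = -213/41.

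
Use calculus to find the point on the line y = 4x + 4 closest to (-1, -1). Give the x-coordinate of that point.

-21/17

Minimize D(x)^2 = (x + 1)^2 + (4x + 5)^2.
d/dx[D^2] = 2(x + 1) + 2·4·(4x + 5) = 0 ⇒ x = -21/17.
Then y = -16/17 and the distance is √(1/17) ≈ 0.2425.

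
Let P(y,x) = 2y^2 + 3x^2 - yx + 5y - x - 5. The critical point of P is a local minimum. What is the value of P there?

-187/23

∂P/∂y = 4y - x + 5 = 0 and ∂P/∂x = -y + 6x - 1 = 0, so (y, x) = (-29/23, -1/23).
The Hessian has P_{yy} = 4, P_{xx} = 6, P_{yx} = -1, giving D = 23 > 0 with P_{yy} > 0, so the point is a local minimum.
P(-29/23, -1/23) = -187/23.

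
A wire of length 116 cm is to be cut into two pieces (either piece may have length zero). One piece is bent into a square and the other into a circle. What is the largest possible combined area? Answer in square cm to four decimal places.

Let x be the length used for the square. Square side x/4; circle radius (116−x)/(2π).
A(x) = (x/4)² + π·((116−x)/(2π))² = x²/16 + (116−x)²/(4π) for 0 ≤ x ≤ 116. A'(x) = x/8 − (116−x)/(2π) = 0 gives x = 4·116/(π+4) ≈ 64.9715.
A'' > 0, so the interior critical point is a minimum; the maximum is at an endpoint. A(0) = 1070.7945 and A(116) = 841.0000, so the largest area is 1070.7945.

1070.7945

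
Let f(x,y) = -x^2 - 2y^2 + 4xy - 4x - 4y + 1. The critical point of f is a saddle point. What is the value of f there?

-13

∂f/∂x = -2x + 4y - 4 = 0 and ∂f/∂y = 4x - 4y - 4 = 0, so (x, y) = (4, 3).
The Hessian has f_{xx} = -2, f_{yy} = -4, f_{xy} = 4, giving D = -8 < 0, so the point is a saddle point.
f(4, 3) = -13.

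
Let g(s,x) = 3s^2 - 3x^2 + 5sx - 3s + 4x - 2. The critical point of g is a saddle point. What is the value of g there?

∂g/∂s = 6s + 5x - 3 = 0 and ∂g/∂x = 5s - 6x + 4 = 0, so (s, x) = (-2/61, 39/61).
The Hessian has g_{ss} = 6, g_{xx} = -6, g_{sx} = 5, giving D = -61 < 0, so the point is a saddle point.
g(-2/61, 39/61) = -41/61.

-41/61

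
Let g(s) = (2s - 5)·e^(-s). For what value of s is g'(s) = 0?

By the product rule, g'(s) = (-2s + 7)·e^(-s). Since e^(-s) > 0, the only critical point is s = 7/2.
g''(7/2) has the same sign as -2 < 0, so this is a local maximum.
g(7/2) = (2)·e^(-7/2) ≈ 0.0604.

7/2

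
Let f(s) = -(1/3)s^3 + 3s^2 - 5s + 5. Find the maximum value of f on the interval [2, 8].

f'(s) = -s^2 + 6s - 5, whose only zero in [2, 8] is s = 5.
Compare values at every candidate in [2, 8]: f(2) = 13/3,  f(5) = 40/3,  f(8) = -41/3.
Hence the absolute maximum is 40/3 at s = 5.

40/3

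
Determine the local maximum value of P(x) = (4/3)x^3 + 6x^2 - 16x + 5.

239/3

P'(x) = 4x^2 + 12x - 16. Setting P'(x) = 0 gives x ∈ {-4, 1}.
Second-derivative test with P''(x) = 8x + 12: P''(-4) = -20 < 0 ⇒ local maximum; P''(1) = 20 > 0 ⇒ local minimum.
So the local maximum value is P(-4) = 239/3.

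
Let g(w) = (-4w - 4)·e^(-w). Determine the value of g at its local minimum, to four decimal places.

g'(w) = (-4)·e^(-w) + (-4w - 4)·(-1)·e^(-w) = (4w)·e^(-w). Since e^(-w) > 0, the only critical point is w = 0.
g''(0) has the same sign as 4 > 0, so this is a local minimum.
g(0) = (-4)·e^(0) ≈ -4.0000.

-4.0000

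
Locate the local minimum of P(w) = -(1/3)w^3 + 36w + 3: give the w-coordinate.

-6

P'(w) = -w^2 + 36. Setting P'(w) = 0 gives w ∈ {-6, 6}.
P''(w) = -2w. P''(-6) = 12 > 0 ⇒ local minimum; P''(6) = -12 < 0 ⇒ local maximum.
So the local minimum value is P(-6) = -141.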